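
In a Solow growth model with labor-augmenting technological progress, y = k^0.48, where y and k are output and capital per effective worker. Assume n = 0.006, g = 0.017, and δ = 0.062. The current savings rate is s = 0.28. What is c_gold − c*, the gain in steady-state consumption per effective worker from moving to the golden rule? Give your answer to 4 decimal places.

The effective depreciation rate is n + g + δ = 0.006 + 0.017 + 0.062 = 0.085.
Current steady state (s = 0.28): k* = (0.28/0.085)^(1/0.52) ≈ 9.9004, y* = 9.9004^0.48 ≈ 3.0055, c* = (1−0.28)·3.0055 ≈ 2.1639.
Maximizing c = f(k) − (n+g+δ)·k gives f'(k) = n+g+δ, i.e. 0.48·k^(0.48−1) = 0.085, so k_gold = (0.48/0.085)^(1/0.52) ≈ 27.9134.
y_gold = 27.9134^0.48 ≈ 4.9430, c_gold = y_gold − 0.085·k_gold ≈ 2.5704.
Gain: Δc = 2.5704 − 2.1639 ≈ 0.4064.

Δc ≈ 0.4064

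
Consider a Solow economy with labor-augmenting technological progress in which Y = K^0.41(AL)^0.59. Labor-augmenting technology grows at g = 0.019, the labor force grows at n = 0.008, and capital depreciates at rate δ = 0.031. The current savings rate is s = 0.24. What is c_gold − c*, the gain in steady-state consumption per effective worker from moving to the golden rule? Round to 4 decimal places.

Δc ≈ 0.2575

n + g + δ = 0.008 + 0.019 + 0.031 = 0.058.
Current steady state (s = 0.24): k* = (0.24/0.058)^(1/0.59) ≈ 11.1018, y* = 11.1018^0.41 ≈ 2.6829, c* = (1−0.24)·2.6829 ≈ 2.0390.
At the golden rule the marginal product of capital equals n+g+δ: 0.41·k^(0.41−1) = 0.058. Solving, k_gold = (0.41/0.058)^(1/0.59) ≈ 27.5161.
y_gold = 27.5161^0.41 ≈ 3.8925, c_gold = y_gold − 0.058·k_gold ≈ 2.2966.
Gain: Δc = 2.2966 − 2.0390 ≈ 0.2575.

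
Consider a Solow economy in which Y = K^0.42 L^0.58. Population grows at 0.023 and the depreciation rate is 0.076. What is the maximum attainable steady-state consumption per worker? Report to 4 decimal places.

c_gold ≈ 1.6516

Capital per worker breaks even when investment replaces (n + δ)·k; here n + δ = 0.099.
Setting f'(k) = n+δ gives 0.42·k^(0.42−1) = 0.099, hence k_gold = (0.42/0.099)^(1/0.58) ≈ 12.0807.
y_gold = 12.0807^0.42 ≈ 2.8476.
c_gold = y_gold − (n+δ)·k_gold = 2.8476 − 0.099·12.0807 ≈ 1.6516.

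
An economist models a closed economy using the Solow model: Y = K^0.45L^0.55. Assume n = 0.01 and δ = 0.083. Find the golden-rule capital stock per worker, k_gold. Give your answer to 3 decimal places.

The effective depreciation rate is n + δ = 0.01 + 0.083 = 0.093.
Maximizing c = f(k) − (n+δ)·k gives f'(k) = n+δ, i.e. 0.45·k^(0.45−1) = 0.093, so k_gold = (0.45/0.093)^(1/0.55) ≈ 17.5777.

k_gold ≈ 17.578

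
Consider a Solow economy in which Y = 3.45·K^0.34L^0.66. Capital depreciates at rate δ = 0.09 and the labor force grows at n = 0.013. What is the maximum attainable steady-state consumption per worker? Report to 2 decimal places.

n + δ = 0.013 + 0.09 = 0.103.
Maximizing c = f(k) − (n+δ)·k gives f'(k) = n+δ, i.e. 0.34·3.45·k^(0.34−1) = 0.103, so k_gold = (0.34·3.45/0.103)^(1/0.66) ≈ 39.8748.
y_gold = 3.45·39.8748^0.34 ≈ 12.0797.
c_gold = y_gold − (n+δ)·k_gold = 12.0797 − 0.103·39.8748 ≈ 7.9726.

c_gold ≈ 7.97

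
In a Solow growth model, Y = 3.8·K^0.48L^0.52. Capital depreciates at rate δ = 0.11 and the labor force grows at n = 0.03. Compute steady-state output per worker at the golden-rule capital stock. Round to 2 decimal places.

y_gold ≈ 40.64

Break-even investment rate: n + δ = 0.03 + 0.11 = 0.14.
Golden rule sets MPK = n+δ: 0.48·3.8·k^(0.48−1) = 0.14, so k_gold = (0.48·3.8/0.14)^(1/0.52) ≈ 139.3260.
Output: y_gold = 3.8·k_gold^0.48 = 3.8·139.3260^0.48 ≈ 40.6368.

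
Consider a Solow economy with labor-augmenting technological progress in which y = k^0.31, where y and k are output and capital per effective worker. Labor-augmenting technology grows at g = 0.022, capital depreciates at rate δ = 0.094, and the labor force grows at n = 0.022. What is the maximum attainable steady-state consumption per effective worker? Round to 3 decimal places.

c_gold ≈ 0.993

Break-even investment rate: n + g + δ = 0.022 + 0.022 + 0.094 = 0.138.
Setting f'(k) = n+g+δ gives 0.31·k^(0.31−1) = 0.138, hence k_gold = (0.31/0.138)^(1/0.69) ≈ 3.2314.
y_gold = 3.2314^0.31 ≈ 1.4385.
c_gold = y_gold − (n+g+δ)·k_gold = 1.4385 − 0.138·3.2314 ≈ 0.9926.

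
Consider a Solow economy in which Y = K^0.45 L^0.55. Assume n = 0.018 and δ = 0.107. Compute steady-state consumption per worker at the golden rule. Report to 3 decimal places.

n + δ = 0.018 + 0.107 = 0.125.
Maximizing c = f(k) − (n+δ)·k gives f'(k) = n+δ, i.e. 0.45·k^(0.45−1) = 0.125, so k_gold = (0.45/0.125)^(1/0.55) ≈ 10.2674.
y_gold = 10.2674^0.45 ≈ 2.8520.
c_gold = y_gold − (n+δ)·k_gold = 2.8520 − 0.125·10.2674 ≈ 1.5686.

c_gold ≈ 1.569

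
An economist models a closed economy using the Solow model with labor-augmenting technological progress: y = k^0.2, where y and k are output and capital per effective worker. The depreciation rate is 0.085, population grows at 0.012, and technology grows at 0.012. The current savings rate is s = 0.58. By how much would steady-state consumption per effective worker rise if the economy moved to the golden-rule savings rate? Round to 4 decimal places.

Δc ≈ 0.2932

The effective depreciation rate is n + g + δ = 0.012 + 0.012 + 0.085 = 0.109.
Current steady state (s = 0.58): k* = (0.58/0.109)^(1/0.8) ≈ 8.0817, y* = 8.0817^0.2 ≈ 1.5188, c* = (1−0.58)·1.5188 ≈ 0.6379.
Golden rule sets MPK = n+g+δ: 0.2·k^(0.2−1) = 0.109, so k_gold = (0.2/0.109)^(1/0.8) ≈ 2.1355.
y_gold = 2.1355^0.2 ≈ 1.1639, c_gold = y_gold − 0.109·k_gold ≈ 0.9311.
Gain: Δc = 0.9311 − 0.6379 ≈ 0.2932.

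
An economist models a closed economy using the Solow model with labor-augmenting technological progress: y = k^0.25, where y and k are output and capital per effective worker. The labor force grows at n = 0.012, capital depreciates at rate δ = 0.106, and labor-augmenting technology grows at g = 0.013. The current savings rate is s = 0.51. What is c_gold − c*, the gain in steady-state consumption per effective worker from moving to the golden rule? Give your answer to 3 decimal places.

Break-even investment rate: n + g + δ = 0.012 + 0.013 + 0.106 = 0.131.
Current steady state (s = 0.51): k* = (0.51/0.131)^(1/0.75) ≈ 6.1244, y* = 6.1244^0.25 ≈ 1.5731, c* = (1−0.51)·1.5731 ≈ 0.7708.
At the golden rule the marginal product of capital equals n+g+δ: 0.25·k^(0.25−1) = 0.131. Solving, k_gold = (0.25/0.131)^(1/0.75) ≈ 2.3671.
y_gold = 2.3671^0.25 ≈ 1.2404, c_gold = y_gold − 0.131·k_gold ≈ 0.9303.
Gain: Δc = 0.9303 − 0.7708 ≈ 0.1595.

Δc ≈ 0.159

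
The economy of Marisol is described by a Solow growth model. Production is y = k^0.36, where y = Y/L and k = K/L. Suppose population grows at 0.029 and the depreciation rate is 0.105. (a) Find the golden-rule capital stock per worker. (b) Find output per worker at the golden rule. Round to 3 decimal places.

n + δ = 0.029 + 0.105 = 0.134.
Golden rule sets MPK = n+δ: 0.36·k^(0.36−1) = 0.134, so k_gold = (0.36/0.134)^(1/0.64) ≈ 4.6840.
y_gold = 4.6840^0.36 ≈ 1.7435.

(a) k_gold ≈ 4.684; (b) y_gold ≈ 1.744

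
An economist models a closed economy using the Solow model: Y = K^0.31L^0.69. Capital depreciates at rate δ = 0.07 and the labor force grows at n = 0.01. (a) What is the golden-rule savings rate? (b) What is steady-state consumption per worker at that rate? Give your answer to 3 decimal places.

Capital per worker breaks even when investment replaces (n + δ)·k; here n + δ = 0.08.
For Cobb-Douglas, s_gold equals capital's share: s_gold = 0.31.
Maximizing c = f(k) − (n+δ)·k gives f'(k) = n+δ, i.e. 0.31·k^(0.31−1) = 0.08, so k_gold = (0.31/0.08)^(1/0.69) ≈ 7.1214.
y_gold = 7.1214^0.31 ≈ 1.8378; c_gold = (1−0.31)·y_gold ≈ 1.2681.

(a) s_gold = 0.310; (b) c_gold ≈ 1.268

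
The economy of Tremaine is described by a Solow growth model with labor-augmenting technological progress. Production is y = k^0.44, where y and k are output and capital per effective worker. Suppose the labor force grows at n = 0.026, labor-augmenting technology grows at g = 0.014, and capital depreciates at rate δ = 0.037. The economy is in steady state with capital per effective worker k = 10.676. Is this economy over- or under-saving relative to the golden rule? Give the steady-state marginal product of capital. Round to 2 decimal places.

n + g + δ = 0.026 + 0.014 + 0.037 = 0.077.
MPK = 0.44·k^(0.44−1) = 0.44·10.676^(-0.56) ≈ 0.1168.
MPK > 0.077, so the economy is dynamically efficient (under-saving).

under-saving; MPK ≈ 0.12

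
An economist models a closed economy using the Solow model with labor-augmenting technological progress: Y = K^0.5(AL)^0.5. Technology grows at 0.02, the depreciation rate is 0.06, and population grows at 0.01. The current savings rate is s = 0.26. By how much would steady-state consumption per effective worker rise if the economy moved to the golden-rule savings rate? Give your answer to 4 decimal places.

The effective depreciation rate is n + g + δ = 0.01 + 0.02 + 0.06 = 0.09.
Current steady state (s = 0.26): k* = (0.26/0.09)^(1/0.5) ≈ 8.3457, y* = 8.3457^0.5 ≈ 2.8889, c* = (1−0.26)·2.8889 ≈ 2.1378.
Maximizing c = f(k) − (n+g+δ)·k gives f'(k) = n+g+δ, i.e. 0.5·k^(0.5−1) = 0.09, so k_gold = (0.5/0.09)^(1/0.5) ≈ 30.8642.
y_gold = 30.8642^0.5 ≈ 5.5556, c_gold = y_gold − 0.09·k_gold ≈ 2.7778.
Gain: Δc = 2.7778 − 2.1378 ≈ 0.6400.

Δc ≈ 0.6400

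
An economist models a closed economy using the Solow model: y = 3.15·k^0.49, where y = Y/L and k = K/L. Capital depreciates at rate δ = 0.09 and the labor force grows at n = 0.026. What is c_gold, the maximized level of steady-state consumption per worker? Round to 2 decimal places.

c_gold ≈ 19.31

Capital per worker breaks even when investment replaces (n + δ)·k; here n + δ = 0.116.
Maximizing c = f(k) − (n+δ)·k gives f'(k) = n+δ, i.e. 0.49·3.15·k^(0.49−1) = 0.116, so k_gold = (0.49·3.15/0.116)^(1/0.51) ≈ 159.9620.
y_gold = 3.15·159.9620^0.49 ≈ 37.8686.
c_gold = y_gold − (n+δ)·k_gold = 37.8686 − 0.116·159.9620 ≈ 19.3130.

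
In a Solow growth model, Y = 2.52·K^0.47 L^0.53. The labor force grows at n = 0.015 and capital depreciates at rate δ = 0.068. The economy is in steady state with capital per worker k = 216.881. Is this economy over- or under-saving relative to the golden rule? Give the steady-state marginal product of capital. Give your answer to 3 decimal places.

The effective depreciation rate is n + δ = 0.015 + 0.068 = 0.083.
MPK = 0.47·2.52·k^(0.47−1) = 0.47·2.52·216.881^(-0.53) ≈ 0.0684.
MPK < 0.083, so the economy is dynamically inefficient (over-saving).

over-saving; MPK ≈ 0.068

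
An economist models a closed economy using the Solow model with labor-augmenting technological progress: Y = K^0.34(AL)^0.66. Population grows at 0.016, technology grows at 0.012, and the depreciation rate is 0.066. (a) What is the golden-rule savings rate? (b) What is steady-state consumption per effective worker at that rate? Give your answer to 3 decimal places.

(a) s_gold = 0.340; (b) c_gold ≈ 1.280

Capital per effective worker breaks even when investment replaces (n + g + δ)·k; here n + g + δ = 0.094.
For Cobb-Douglas, s_gold equals capital's share: s_gold = 0.34.
Golden rule sets MPK = n+g+δ: 0.34·k^(0.34−1) = 0.094, so k_gold = (0.34/0.094)^(1/0.66) ≈ 7.0143.
y_gold = 7.0143^0.34 ≈ 1.9393; c_gold = (1−0.34)·y_gold ≈ 1.2799.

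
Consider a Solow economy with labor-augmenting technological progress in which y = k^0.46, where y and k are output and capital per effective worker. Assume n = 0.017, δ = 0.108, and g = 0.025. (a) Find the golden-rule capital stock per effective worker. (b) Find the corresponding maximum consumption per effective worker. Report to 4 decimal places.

Capital per effective worker breaks even when investment replaces (n + g + δ)·k; here n + g + δ = 0.15.
Setting f'(k) = n+g+δ gives 0.46·k^(0.46−1) = 0.15, hence k_gold = (0.46/0.15)^(1/0.54) ≈ 7.9659.
y_gold = 7.9659^0.46 ≈ 2.5976; c_gold = y_gold − 0.15·k_gold ≈ 1.4027.

(a) k_gold ≈ 7.9659; (b) c_gold ≈ 1.4027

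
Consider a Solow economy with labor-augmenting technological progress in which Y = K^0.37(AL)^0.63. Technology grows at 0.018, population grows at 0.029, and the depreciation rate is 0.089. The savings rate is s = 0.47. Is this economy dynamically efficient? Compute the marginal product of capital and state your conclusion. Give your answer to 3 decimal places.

Capital per effective worker breaks even when investment replaces (n + g + δ)·k; here n + g + δ = 0.136.
Steady-state k*: s·k^0.37 = 0.136·k gives k* = (0.47/0.136)^(1/0.63) ≈ 7.1591.
MPK = 0.37·7.1591^(-0.63) ≈ 0.1071.
MPK < n+g+δ = 0.136, so the economy is dynamically inefficient (over-saving).

dynamically inefficient; MPK ≈ 0.107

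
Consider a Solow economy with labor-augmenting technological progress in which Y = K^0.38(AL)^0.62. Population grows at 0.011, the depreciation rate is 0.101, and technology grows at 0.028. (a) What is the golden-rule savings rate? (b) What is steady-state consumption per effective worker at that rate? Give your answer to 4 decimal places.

(a) s_gold = 0.3800; (b) c_gold ≈ 1.1434

The effective depreciation rate is n + g + δ = 0.011 + 0.028 + 0.101 = 0.14.
For Cobb-Douglas, s_gold equals capital's share: s_gold = 0.38.
At the golden rule the marginal product of capital equals n+g+δ: 0.38·k^(0.38−1) = 0.14. Solving, k_gold = (0.38/0.14)^(1/0.62) ≈ 5.0055.
y_gold = 5.0055^0.38 ≈ 1.8441; c_gold = (1−0.38)·y_gold ≈ 1.1434.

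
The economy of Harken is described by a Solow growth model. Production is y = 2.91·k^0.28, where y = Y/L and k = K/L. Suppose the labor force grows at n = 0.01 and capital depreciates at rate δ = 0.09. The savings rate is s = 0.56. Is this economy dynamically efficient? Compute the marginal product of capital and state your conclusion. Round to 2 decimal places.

dynamically inefficient; MPK ≈ 0.05

The effective depreciation rate is n + δ = 0.01 + 0.09 = 0.1.
Steady-state k*: s·A·k^0.28 = 0.1·k gives k* = (0.56·2.91/0.1)^(1/0.72) ≈ 48.2443.
MPK = 0.28·2.91·48.2443^(-0.72) ≈ 0.0500.
MPK < n+δ = 0.1, so the economy is dynamically inefficient (over-saving).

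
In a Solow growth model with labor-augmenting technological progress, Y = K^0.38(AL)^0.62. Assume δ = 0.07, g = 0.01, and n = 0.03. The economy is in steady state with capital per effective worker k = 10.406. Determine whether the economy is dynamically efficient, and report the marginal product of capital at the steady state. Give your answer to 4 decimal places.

The effective depreciation rate is n + g + δ = 0.03 + 0.01 + 0.07 = 0.11.
MPK = 0.38·k^(0.38−1) = 0.38·10.406^(-0.62) ≈ 0.0889.
MPK < 0.11, so the economy is dynamically inefficient (over-saving).

dynamically inefficient; MPK ≈ 0.0889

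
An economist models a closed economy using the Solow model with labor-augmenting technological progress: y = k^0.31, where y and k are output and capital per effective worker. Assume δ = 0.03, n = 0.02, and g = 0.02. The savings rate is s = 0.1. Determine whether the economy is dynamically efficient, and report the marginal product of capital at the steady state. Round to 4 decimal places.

The effective depreciation rate is n + g + δ = 0.02 + 0.02 + 0.03 = 0.07.
Steady-state k*: s·k^0.31 = 0.07·k gives k* = (0.1/0.07)^(1/0.69) ≈ 1.6769.
MPK = 0.31·1.6769^(-0.69) ≈ 0.2170.
MPK > n+g+δ = 0.07, so the economy is dynamically efficient (under-saving).

dynamically efficient; MPK ≈ 0.2170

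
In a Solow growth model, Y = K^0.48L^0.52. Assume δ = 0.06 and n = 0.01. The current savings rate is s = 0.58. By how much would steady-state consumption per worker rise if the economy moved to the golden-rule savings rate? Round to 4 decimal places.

n + δ = 0.01 + 0.06 = 0.07.
Current steady state (s = 0.58): k* = (0.58/0.07)^(1/0.52) ≈ 58.3471, y* = 58.3471^0.48 ≈ 7.0419, c* = (1−0.58)·7.0419 ≈ 2.9576.
Setting f'(k) = n+δ gives 0.48·k^(0.48−1) = 0.07, hence k_gold = (0.48/0.07)^(1/0.52) ≈ 40.5478.
y_gold = 40.5478^0.48 ≈ 5.9132, c_gold = y_gold − 0.07·k_gold ≈ 3.0749.
Gain: Δc = 3.0749 − 2.9576 ≈ 0.1173.

Δc ≈ 0.1173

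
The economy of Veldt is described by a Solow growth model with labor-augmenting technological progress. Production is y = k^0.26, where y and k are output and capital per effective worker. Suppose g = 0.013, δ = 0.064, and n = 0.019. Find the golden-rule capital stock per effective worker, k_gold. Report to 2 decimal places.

k_gold ≈ 3.84

The effective depreciation rate is n + g + δ = 0.019 + 0.013 + 0.064 = 0.096.
Setting f'(k) = n+g+δ gives 0.26·k^(0.26−1) = 0.096, hence k_gold = (0.26/0.096)^(1/0.74) ≈ 3.8436.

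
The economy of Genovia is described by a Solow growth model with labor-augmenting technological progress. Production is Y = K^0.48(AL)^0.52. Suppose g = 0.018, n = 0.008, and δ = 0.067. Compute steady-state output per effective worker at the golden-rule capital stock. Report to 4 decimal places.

Capital per effective worker breaks even when investment replaces (n + g + δ)·k; here n + g + δ = 0.093.
Maximizing c = f(k) − (n+g+δ)·k gives f'(k) = n+g+δ, i.e. 0.48·k^(0.48−1) = 0.093, so k_gold = (0.48/0.093)^(1/0.52) ≈ 23.4795.
Output: y_gold = k_gold^0.48 = 23.4795^0.48 ≈ 4.5492.

y_gold ≈ 4.5492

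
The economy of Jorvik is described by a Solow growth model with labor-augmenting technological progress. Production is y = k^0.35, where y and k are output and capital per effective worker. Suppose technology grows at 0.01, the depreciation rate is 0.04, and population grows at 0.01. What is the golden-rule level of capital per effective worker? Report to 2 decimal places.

k_gold ≈ 15.08

n + g + δ = 0.01 + 0.01 + 0.04 = 0.06.
Setting f'(k) = n+g+δ gives 0.35·k^(0.35−1) = 0.06, hence k_gold = (0.35/0.06)^(1/0.65) ≈ 15.0776.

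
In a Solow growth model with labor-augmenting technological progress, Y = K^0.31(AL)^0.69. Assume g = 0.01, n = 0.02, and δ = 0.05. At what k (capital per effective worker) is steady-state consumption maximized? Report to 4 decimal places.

k_gold ≈ 7.1214

Break-even investment rate: n + g + δ = 0.02 + 0.01 + 0.05 = 0.08.
Golden rule sets MPK = n+g+δ: 0.31·k^(0.31−1) = 0.08, so k_gold = (0.31/0.08)^(1/0.69) ≈ 7.1214.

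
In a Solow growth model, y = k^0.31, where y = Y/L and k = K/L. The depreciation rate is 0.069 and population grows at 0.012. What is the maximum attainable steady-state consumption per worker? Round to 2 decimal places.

c_gold ≈ 1.26

Capital per worker breaks even when investment replaces (n + δ)·k; here n + δ = 0.081.
At the golden rule the marginal product of capital equals n+δ: 0.31·k^(0.31−1) = 0.081. Solving, k_gold = (0.31/0.081)^(1/0.69) ≈ 6.9944.
y_gold = 6.9944^0.31 ≈ 1.8276.
c_gold = y_gold − (n+δ)·k_gold = 1.8276 − 0.081·6.9944 ≈ 1.2610.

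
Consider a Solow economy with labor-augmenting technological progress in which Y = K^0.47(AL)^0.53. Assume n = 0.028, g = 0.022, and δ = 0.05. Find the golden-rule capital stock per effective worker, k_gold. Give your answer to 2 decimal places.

k_gold ≈ 18.54

The effective depreciation rate is n + g + δ = 0.028 + 0.022 + 0.05 = 0.1.
At the golden rule the marginal product of capital equals n+g+δ: 0.47·k^(0.47−1) = 0.1. Solving, k_gold = (0.47/0.1)^(1/0.53) ≈ 18.5400.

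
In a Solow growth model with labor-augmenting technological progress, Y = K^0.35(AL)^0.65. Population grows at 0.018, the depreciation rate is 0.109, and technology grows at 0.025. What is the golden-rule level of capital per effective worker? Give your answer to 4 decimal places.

k_gold ≈ 3.6080

n + g + δ = 0.018 + 0.025 + 0.109 = 0.152.
At the golden rule the marginal product of capital equals n+g+δ: 0.35·k^(0.35−1) = 0.152. Solving, k_gold = (0.35/0.152)^(1/0.65) ≈ 3.6080.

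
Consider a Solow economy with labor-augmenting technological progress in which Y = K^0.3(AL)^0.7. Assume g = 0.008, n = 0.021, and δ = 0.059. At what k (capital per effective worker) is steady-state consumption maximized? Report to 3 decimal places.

k_gold ≈ 5.766

The effective depreciation rate is n + g + δ = 0.021 + 0.008 + 0.059 = 0.088.
Setting f'(k) = n+g+δ gives 0.3·k^(0.3−1) = 0.088, hence k_gold = (0.3/0.088)^(1/0.7) ≈ 5.7665.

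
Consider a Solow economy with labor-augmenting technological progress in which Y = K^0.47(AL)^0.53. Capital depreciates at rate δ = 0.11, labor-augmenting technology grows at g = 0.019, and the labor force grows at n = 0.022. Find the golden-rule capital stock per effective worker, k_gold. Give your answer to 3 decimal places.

k_gold ≈ 8.520

The effective depreciation rate is n + g + δ = 0.022 + 0.019 + 0.11 = 0.151.
At the golden rule the marginal product of capital equals n+g+δ: 0.47·k^(0.47−1) = 0.151. Solving, k_gold = (0.47/0.151)^(1/0.53) ≈ 8.5196.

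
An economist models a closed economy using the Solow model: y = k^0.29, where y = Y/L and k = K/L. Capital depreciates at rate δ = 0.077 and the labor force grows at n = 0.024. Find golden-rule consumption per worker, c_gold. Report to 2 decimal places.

Break-even investment rate: n + δ = 0.024 + 0.077 = 0.101.
At the golden rule the marginal product of capital equals n+δ: 0.29·k^(0.29−1) = 0.101. Solving, k_gold = (0.29/0.101)^(1/0.71) ≈ 4.4175.
y_gold = 4.4175^0.29 ≈ 1.5385.
c_gold = y_gold − (n+δ)·k_gold = 1.5385 − 0.101·4.4175 ≈ 1.0923.

c_gold ≈ 1.09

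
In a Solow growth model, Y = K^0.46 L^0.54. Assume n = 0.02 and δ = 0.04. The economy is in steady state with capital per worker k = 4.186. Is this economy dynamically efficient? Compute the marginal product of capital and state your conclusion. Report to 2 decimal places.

Break-even investment rate: n + δ = 0.02 + 0.04 = 0.06.
MPK = 0.46·k^(0.46−1) = 0.46·4.186^(-0.54) ≈ 0.2123.
MPK > 0.06, so the economy is dynamically efficient (under-saving).

dynamically efficient; MPK ≈ 0.21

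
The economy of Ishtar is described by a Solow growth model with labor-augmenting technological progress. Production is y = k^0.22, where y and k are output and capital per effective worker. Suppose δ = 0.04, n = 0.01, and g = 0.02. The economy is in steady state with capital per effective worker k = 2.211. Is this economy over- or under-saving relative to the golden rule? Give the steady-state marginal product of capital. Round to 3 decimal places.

under-saving; MPK ≈ 0.118

Break-even investment rate: n + g + δ = 0.01 + 0.02 + 0.04 = 0.07.
MPK = 0.22·k^(0.22−1) = 0.22·2.211^(-0.78) ≈ 0.1185.
MPK > 0.07, so the economy is dynamically efficient (under-saving).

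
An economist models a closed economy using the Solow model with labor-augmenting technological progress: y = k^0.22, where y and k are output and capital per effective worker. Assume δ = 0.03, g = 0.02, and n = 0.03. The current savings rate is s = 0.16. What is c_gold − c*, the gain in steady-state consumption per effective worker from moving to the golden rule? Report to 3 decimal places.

Δc ≈ 0.016

The effective depreciation rate is n + g + δ = 0.03 + 0.02 + 0.03 = 0.08.
Current steady state (s = 0.16): k* = (0.16/0.08)^(1/0.78) ≈ 2.4318, y* = 2.4318^0.22 ≈ 1.2159, c* = (1−0.16)·1.2159 ≈ 1.0214.
Setting f'(k) = n+g+δ gives 0.22·k^(0.22−1) = 0.08, hence k_gold = (0.22/0.08)^(1/0.78) ≈ 3.6580.
y_gold = 3.6580^0.22 ≈ 1.3302, c_gold = y_gold − 0.08·k_gold ≈ 1.0375.
Gain: Δc = 1.0375 − 1.0214 ≈ 0.0162.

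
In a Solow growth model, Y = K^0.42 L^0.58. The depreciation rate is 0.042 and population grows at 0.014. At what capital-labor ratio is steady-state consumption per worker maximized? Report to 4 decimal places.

n + δ = 0.014 + 0.042 = 0.056.
At the golden rule the marginal product of capital equals n+δ: 0.42·k^(0.42−1) = 0.056. Solving, k_gold = (0.42/0.056)^(1/0.58) ≈ 32.2646.

k_gold ≈ 32.2646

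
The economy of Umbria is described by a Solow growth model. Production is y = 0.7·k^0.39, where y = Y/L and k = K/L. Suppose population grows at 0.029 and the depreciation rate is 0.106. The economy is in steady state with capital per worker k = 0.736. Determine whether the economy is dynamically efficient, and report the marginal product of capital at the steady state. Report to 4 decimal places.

Break-even investment rate: n + δ = 0.029 + 0.106 = 0.135.
MPK = 0.39·0.7·k^(0.39−1) = 0.39·0.7·0.736^(-0.61) ≈ 0.3291.
MPK > 0.135, so the economy is dynamically efficient (under-saving).

dynamically efficient; MPK ≈ 0.3291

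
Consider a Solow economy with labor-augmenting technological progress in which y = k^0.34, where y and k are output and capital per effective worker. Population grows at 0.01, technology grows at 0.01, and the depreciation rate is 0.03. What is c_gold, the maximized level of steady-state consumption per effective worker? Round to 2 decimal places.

c_gold ≈ 1.77

The effective depreciation rate is n + g + δ = 0.01 + 0.01 + 0.03 = 0.05.
Setting f'(k) = n+g+δ gives 0.34·k^(0.34−1) = 0.05, hence k_gold = (0.34/0.05)^(1/0.66) ≈ 18.2548.
y_gold = 18.2548^0.34 ≈ 2.6845.
c_gold = y_gold − (n+g+δ)·k_gold = 2.6845 − 0.05·18.2548 ≈ 1.7718.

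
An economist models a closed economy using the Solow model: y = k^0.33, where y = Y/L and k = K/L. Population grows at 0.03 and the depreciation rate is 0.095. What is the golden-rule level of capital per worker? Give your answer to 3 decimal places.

k_gold ≈ 4.259

Capital per worker breaks even when investment replaces (n + δ)·k; here n + δ = 0.125.
At the golden rule the marginal product of capital equals n+δ: 0.33·k^(0.33−1) = 0.125. Solving, k_gold = (0.33/0.125)^(1/0.67) ≈ 4.2585.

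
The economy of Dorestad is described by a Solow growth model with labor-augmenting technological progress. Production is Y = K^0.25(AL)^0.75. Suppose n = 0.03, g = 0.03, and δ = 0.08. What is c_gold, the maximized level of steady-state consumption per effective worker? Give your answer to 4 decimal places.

c_gold ≈ 0.9099

Break-even investment rate: n + g + δ = 0.03 + 0.03 + 0.08 = 0.14.
Maximizing c = f(k) − (n+g+δ)·k gives f'(k) = n+g+δ, i.e. 0.25·k^(0.25−1) = 0.14, so k_gold = (0.25/0.14)^(1/0.75) ≈ 2.1665.
y_gold = 2.1665^0.25 ≈ 1.2132.
c_gold = y_gold − (n+g+δ)·k_gold = 1.2132 − 0.14·2.1665 ≈ 0.9099.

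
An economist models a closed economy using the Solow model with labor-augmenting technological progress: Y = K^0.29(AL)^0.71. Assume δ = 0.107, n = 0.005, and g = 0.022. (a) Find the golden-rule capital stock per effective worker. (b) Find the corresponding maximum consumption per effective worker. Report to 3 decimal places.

Break-even investment rate: n + g + δ = 0.005 + 0.022 + 0.107 = 0.134.
Maximizing c = f(k) − (n+g+δ)·k gives f'(k) = n+g+δ, i.e. 0.29·k^(0.29−1) = 0.134, so k_gold = (0.29/0.134)^(1/0.71) ≈ 2.9665.
y_gold = 2.9665^0.29 ≈ 1.3707; c_gold = y_gold − 0.134·k_gold ≈ 0.9732.

(a) k_gold ≈ 2.966; (b) c_gold ≈ 0.973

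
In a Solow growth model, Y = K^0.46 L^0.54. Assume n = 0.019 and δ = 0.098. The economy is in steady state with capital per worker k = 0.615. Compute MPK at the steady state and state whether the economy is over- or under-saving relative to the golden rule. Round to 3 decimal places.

under-saving; MPK ≈ 0.598

Capital per worker breaks even when investment replaces (n + δ)·k; here n + δ = 0.117.
MPK = 0.46·k^(0.46−1) = 0.46·0.615^(-0.54) ≈ 0.5981.
MPK > 0.117, so the economy is dynamically efficient (under-saving).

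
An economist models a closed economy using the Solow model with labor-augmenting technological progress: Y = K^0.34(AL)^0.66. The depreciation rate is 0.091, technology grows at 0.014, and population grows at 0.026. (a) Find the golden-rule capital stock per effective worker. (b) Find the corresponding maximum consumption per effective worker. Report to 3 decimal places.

Capital per effective worker breaks even when investment replaces (n + g + δ)·k; here n + g + δ = 0.131.
Setting f'(k) = n+g+δ gives 0.34·k^(0.34−1) = 0.131, hence k_gold = (0.34/0.131)^(1/0.66) ≈ 4.2422.
y_gold = 4.2422^0.34 ≈ 1.6345; c_gold = y_gold − 0.131·k_gold ≈ 1.0788.

(a) k_gold ≈ 4.242; (b) c_gold ≈ 1.079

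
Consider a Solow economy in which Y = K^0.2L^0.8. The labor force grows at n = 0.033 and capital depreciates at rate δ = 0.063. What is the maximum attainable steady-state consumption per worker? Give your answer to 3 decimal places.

c_gold ≈ 0.961

n + δ = 0.033 + 0.063 = 0.096.
Golden rule sets MPK = n+δ: 0.2·k^(0.2−1) = 0.096, so k_gold = (0.2/0.096)^(1/0.8) ≈ 2.5029.
y_gold = 2.5029^0.2 ≈ 1.2014.
c_gold = y_gold − (n+δ)·k_gold = 1.2014 − 0.096·2.5029 ≈ 0.9611.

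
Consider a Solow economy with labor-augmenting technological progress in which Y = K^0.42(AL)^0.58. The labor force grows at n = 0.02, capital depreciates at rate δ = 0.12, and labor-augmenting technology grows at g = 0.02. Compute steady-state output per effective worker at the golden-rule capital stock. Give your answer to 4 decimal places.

y_gold ≈ 2.0114

Capital per effective worker breaks even when investment replaces (n + g + δ)·k; here n + g + δ = 0.16.
Maximizing c = f(k) − (n+g+δ)·k gives f'(k) = n+g+δ, i.e. 0.42·k^(0.42−1) = 0.16, so k_gold = (0.42/0.16)^(1/0.58) ≈ 5.2800.
Output: y_gold = k_gold^0.42 = 5.2800^0.42 ≈ 2.0114.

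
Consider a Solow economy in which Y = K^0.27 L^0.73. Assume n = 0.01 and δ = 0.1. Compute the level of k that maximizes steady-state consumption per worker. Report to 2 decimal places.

Break-even investment rate: n + δ = 0.01 + 0.1 = 0.11.
Maximizing c = f(k) − (n+δ)·k gives f'(k) = n+δ, i.e. 0.27·k^(0.27−1) = 0.11, so k_gold = (0.27/0.11)^(1/0.73) ≈ 3.4214.

k_gold ≈ 3.42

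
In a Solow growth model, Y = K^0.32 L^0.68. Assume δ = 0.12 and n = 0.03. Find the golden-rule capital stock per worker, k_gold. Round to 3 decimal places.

k_gold ≈ 3.047

The effective depreciation rate is n + δ = 0.03 + 0.12 = 0.15.
Maximizing c = f(k) − (n+δ)·k gives f'(k) = n+δ, i.e. 0.32·k^(0.32−1) = 0.15, so k_gold = (0.32/0.15)^(1/0.68) ≈ 3.0473.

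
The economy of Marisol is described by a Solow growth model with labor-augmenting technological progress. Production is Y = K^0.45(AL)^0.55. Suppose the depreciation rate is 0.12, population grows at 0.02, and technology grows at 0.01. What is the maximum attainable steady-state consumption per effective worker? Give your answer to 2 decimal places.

The effective depreciation rate is n + g + δ = 0.02 + 0.01 + 0.12 = 0.15.
Maximizing c = f(k) − (n+g+δ)·k gives f'(k) = n+g+δ, i.e. 0.45·k^(0.45−1) = 0.15, so k_gold = (0.45/0.15)^(1/0.55) ≈ 7.3704.
y_gold = 7.3704^0.45 ≈ 2.4568.
c_gold = y_gold − (n+g+δ)·k_gold = 2.4568 − 0.15·7.3704 ≈ 1.3512.

c_gold ≈ 1.35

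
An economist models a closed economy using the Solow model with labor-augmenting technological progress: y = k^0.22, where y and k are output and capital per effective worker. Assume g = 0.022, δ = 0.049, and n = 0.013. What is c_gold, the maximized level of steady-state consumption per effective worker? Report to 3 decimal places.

c_gold ≈ 1.023

Capital per effective worker breaks even when investment replaces (n + g + δ)·k; here n + g + δ = 0.084.
Setting f'(k) = n+g+δ gives 0.22·k^(0.22−1) = 0.084, hence k_gold = (0.22/0.084)^(1/0.78) ≈ 3.4362.
y_gold = 3.4362^0.22 ≈ 1.3120.
c_gold = y_gold − (n+g+δ)·k_gold = 1.3120 − 0.084·3.4362 ≈ 1.0234.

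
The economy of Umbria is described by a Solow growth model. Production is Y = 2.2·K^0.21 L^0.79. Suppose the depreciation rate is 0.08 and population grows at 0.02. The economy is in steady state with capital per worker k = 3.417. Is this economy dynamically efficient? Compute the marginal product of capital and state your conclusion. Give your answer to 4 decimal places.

dynamically efficient; MPK ≈ 0.1750

The effective depreciation rate is n + δ = 0.02 + 0.08 = 0.1.
MPK = 0.21·2.2·k^(0.21−1) = 0.21·2.2·3.417^(-0.79) ≈ 0.1750.
MPK > 0.1, so the economy is dynamically efficient (under-saving).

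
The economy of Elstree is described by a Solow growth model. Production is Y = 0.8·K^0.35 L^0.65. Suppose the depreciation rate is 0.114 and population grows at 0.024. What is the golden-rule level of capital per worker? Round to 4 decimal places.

k_gold ≈ 2.9699

Capital per worker breaks even when investment replaces (n + δ)·k; here n + δ = 0.138.
At the golden rule the marginal product of capital equals n+δ: 0.35·0.8·k^(0.35−1) = 0.138. Solving, k_gold = (0.35·0.8/0.138)^(1/0.65) ≈ 2.9699.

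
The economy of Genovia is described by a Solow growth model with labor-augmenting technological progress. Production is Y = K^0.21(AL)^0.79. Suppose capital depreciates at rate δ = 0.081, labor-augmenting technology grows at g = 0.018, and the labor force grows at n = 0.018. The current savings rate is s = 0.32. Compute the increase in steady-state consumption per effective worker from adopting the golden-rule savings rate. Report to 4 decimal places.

Δc ≈ 0.0344

Break-even investment rate: n + g + δ = 0.018 + 0.018 + 0.081 = 0.117.
Current steady state (s = 0.32): k* = (0.32/0.117)^(1/0.79) ≈ 3.5737, y* = 3.5737^0.21 ≈ 1.3066, c* = (1−0.32)·1.3066 ≈ 0.8885.
Maximizing c = f(k) − (n+g+δ)·k gives f'(k) = n+g+δ, i.e. 0.21·k^(0.21−1) = 0.117, so k_gold = (0.21/0.117)^(1/0.79) ≈ 2.0968.
y_gold = 2.0968^0.21 ≈ 1.1682, c_gold = y_gold − 0.117·k_gold ≈ 0.9229.
Gain: Δc = 0.9229 − 0.8885 ≈ 0.0344.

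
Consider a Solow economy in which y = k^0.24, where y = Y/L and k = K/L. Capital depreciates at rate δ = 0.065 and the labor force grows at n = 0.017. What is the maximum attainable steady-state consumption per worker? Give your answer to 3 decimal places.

c_gold ≈ 1.067

Break-even investment rate: n + δ = 0.017 + 0.065 = 0.082.
Setting f'(k) = n+δ gives 0.24·k^(0.24−1) = 0.082, hence k_gold = (0.24/0.082)^(1/0.76) ≈ 4.1085.
y_gold = 4.1085^0.24 ≈ 1.4037.
c_gold = y_gold − (n+δ)·k_gold = 1.4037 − 0.082·4.1085 ≈ 1.0668.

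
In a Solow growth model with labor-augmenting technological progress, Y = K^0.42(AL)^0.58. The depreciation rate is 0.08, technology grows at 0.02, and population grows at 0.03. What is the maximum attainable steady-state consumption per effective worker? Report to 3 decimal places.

Break-even investment rate: n + g + δ = 0.03 + 0.02 + 0.08 = 0.13.
Golden rule sets MPK = n+g+δ: 0.42·k^(0.42−1) = 0.13, so k_gold = (0.42/0.13)^(1/0.58) ≈ 7.5529.
y_gold = 7.5529^0.42 ≈ 2.3378.
c_gold = y_gold − (n+g+δ)·k_gold = 2.3378 − 0.13·7.5529 ≈ 1.3559.

c_gold ≈ 1.356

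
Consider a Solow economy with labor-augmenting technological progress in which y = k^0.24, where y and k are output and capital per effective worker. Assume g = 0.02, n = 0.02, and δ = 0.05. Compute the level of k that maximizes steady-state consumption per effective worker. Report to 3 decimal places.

k_gold ≈ 3.635

n + g + δ = 0.02 + 0.02 + 0.05 = 0.09.
At the golden rule the marginal product of capital equals n+g+δ: 0.24·k^(0.24−1) = 0.09. Solving, k_gold = (0.24/0.09)^(1/0.76) ≈ 3.6348.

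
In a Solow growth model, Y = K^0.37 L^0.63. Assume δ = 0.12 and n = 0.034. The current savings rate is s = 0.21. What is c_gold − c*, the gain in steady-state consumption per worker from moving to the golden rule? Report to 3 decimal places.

Break-even investment rate: n + δ = 0.034 + 0.12 = 0.154.
Current steady state (s = 0.21): k* = (0.21/0.154)^(1/0.63) ≈ 1.6361, y* = 1.6361^0.37 ≈ 1.1998, c* = (1−0.21)·1.1998 ≈ 0.9478.
At the golden rule the marginal product of capital equals n+δ: 0.37·k^(0.37−1) = 0.154. Solving, k_gold = (0.37/0.154)^(1/0.63) ≈ 4.0203.
y_gold = 4.0203^0.37 ≈ 1.6733, c_gold = y_gold − 0.154·k_gold ≈ 1.0542.
Gain: Δc = 1.0542 − 0.9478 ≈ 0.1063.

Δc ≈ 0.106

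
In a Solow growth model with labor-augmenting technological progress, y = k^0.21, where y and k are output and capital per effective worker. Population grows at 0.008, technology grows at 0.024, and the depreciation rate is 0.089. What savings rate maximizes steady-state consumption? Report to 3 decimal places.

s_gold = 0.210

n + g + δ = 0.008 + 0.024 + 0.089 = 0.121.
At the golden rule MPK = n+g+δ, and in any Cobb-Douglas steady state s = (n+g+δ)·k/y = MPK·k/y = capital's share 0.21.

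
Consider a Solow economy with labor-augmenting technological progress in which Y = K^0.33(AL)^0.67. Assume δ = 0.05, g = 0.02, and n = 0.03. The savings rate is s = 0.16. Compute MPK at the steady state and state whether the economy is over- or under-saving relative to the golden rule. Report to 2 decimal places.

under-saving; MPK ≈ 0.21

Capital per effective worker breaks even when investment replaces (n + g + δ)·k; here n + g + δ = 0.1.
Steady-state k*: s·k^0.33 = 0.1·k gives k* = (0.16/0.1)^(1/0.67) ≈ 2.0168.
MPK = 0.33·2.0168^(-0.67) ≈ 0.2063.
MPK > n+g+δ = 0.1, so the economy is dynamically efficient (under-saving).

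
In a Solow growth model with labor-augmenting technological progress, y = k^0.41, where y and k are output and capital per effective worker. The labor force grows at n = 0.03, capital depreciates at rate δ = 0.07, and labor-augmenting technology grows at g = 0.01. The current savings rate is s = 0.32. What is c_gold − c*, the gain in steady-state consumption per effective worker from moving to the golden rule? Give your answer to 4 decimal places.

Δc ≈ 0.0439

Capital per effective worker breaks even when investment replaces (n + g + δ)·k; here n + g + δ = 0.11.
Current steady state (s = 0.32): k* = (0.32/0.11)^(1/0.59) ≈ 6.1098, y* = 6.1098^0.41 ≈ 2.1003, c* = (1−0.32)·2.1003 ≈ 1.4282.
Golden rule sets MPK = n+g+δ: 0.41·k^(0.41−1) = 0.11, so k_gold = (0.41/0.11)^(1/0.59) ≈ 9.2995.
y_gold = 9.2995^0.41 ≈ 2.4950, c_gold = y_gold − 0.11·k_gold ≈ 1.4720.
Gain: Δc = 1.4720 − 1.4282 ≈ 0.0439.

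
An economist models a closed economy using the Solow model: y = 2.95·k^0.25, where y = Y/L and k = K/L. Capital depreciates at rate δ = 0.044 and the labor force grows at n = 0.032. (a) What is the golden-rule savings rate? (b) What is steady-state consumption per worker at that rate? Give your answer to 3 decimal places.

(a) s_gold = 0.250; (b) c_gold ≈ 4.719

Capital per worker breaks even when investment replaces (n + δ)·k; here n + δ = 0.076.
For Cobb-Douglas, s_gold equals capital's share: s_gold = 0.25.
Setting f'(k) = n+δ gives 0.25·2.95·k^(0.25−1) = 0.076, hence k_gold = (0.25·2.95/0.076)^(1/0.75) ≈ 20.6981.
y_gold = 2.95·20.6981^0.25 ≈ 6.2922; c_gold = (1−0.25)·y_gold ≈ 4.7192.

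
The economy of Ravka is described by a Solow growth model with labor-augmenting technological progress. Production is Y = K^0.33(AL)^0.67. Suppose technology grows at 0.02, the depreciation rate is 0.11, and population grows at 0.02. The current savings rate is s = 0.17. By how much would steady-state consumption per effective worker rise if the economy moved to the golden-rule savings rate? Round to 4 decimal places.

Break-even investment rate: n + g + δ = 0.02 + 0.02 + 0.11 = 0.15.
Current steady state (s = 0.17): k* = (0.17/0.15)^(1/0.67) ≈ 1.2054, y* = 1.2054^0.33 ≈ 1.0636, c* = (1−0.17)·1.0636 ≈ 0.8828.
Golden rule sets MPK = n+g+δ: 0.33·k^(0.33−1) = 0.15, so k_gold = (0.33/0.15)^(1/0.67) ≈ 3.2440.
y_gold = 3.2440^0.33 ≈ 1.4745, c_gold = y_gold − 0.15·k_gold ≈ 0.9879.
Gain: Δc = 0.9879 − 0.8828 ≈ 0.1052.

Δc ≈ 0.1052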